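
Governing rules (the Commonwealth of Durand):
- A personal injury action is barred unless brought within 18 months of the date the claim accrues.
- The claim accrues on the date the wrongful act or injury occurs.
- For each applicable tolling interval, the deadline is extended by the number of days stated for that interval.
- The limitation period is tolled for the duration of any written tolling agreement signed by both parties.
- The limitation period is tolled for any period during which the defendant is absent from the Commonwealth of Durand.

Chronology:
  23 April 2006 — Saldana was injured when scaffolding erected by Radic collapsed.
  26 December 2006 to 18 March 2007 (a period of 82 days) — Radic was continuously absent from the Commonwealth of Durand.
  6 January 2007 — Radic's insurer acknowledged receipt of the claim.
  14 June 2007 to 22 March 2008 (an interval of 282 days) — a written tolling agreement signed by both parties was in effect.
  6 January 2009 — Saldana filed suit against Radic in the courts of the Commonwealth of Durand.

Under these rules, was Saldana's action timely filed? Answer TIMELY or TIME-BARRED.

TIME-BARRED

The claim accrued on 23 April 2006, when the wrongful act occurred.
18 months from 23 April 2006 is 23 October 2007.
Because the defendant's absence from the jurisdiction ran from 26 December 2006 to 18 March 2007, the deadline is extended by 82 days to 13 January 2008.
The written tolling agreement from 14 June 2007 to 22 March 2008 tolled the period for 282 days, extending the deadline to 21 October 2008.
Nothing else in the chronology tolls or restarts the period.
Filing on 6 January 2009 missed the 21 October 2008 deadline — the action is time-barred.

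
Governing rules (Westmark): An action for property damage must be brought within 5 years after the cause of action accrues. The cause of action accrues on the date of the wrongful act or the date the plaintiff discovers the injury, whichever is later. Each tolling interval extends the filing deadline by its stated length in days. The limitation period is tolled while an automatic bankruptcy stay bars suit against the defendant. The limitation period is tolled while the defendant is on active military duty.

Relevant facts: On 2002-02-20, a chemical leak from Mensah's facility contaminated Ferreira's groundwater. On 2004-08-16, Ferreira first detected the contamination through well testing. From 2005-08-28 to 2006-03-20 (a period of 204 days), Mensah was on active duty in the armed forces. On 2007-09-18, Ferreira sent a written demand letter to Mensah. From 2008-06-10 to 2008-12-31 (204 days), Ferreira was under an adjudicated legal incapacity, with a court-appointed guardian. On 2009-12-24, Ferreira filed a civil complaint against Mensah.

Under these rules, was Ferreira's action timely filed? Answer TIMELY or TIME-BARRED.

Because discovery on 2004-08-16 post-dates the 2002-02-20 act, accrual under the later-of rule falls on 2004-08-16.
5 years from 2004-08-16 is 2009-08-16.
The defendant's active military service from 2005-08-28 to 2006-03-20 tolled the period for 204 days, extending the deadline to 2010-03-08.
No stated provision tolls the period for the plaintiff's incapacity, so the interval from 2008-06-10 to 2008-12-31 has no effect on the deadline.
Nothing else in the chronology tolls or restarts the period.
Filing on 2009-12-24 beat the 2010-03-08 deadline — the action is timely.

TIMELY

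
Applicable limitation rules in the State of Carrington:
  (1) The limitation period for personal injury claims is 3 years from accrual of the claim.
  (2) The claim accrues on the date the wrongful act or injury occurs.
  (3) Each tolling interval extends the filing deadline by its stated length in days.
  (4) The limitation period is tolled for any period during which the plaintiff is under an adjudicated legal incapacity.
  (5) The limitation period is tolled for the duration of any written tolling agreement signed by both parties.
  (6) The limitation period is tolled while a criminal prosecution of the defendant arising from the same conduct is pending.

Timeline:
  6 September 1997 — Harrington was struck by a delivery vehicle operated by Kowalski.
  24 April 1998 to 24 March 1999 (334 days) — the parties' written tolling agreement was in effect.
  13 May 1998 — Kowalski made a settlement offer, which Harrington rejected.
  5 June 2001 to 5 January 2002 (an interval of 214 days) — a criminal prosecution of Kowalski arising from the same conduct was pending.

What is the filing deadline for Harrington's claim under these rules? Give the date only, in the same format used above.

The limitation period began to run on 6 September 1997.
Adding the 3 years base period to 6 September 1997 gives a deadline of 6 September 2000, before any tolling.
The written tolling agreement from 24 April 1998 to 24 March 1999 tolled the period for 334 days, extending the deadline to 6 August 2001.
The period was tolled for 214 days by the pending criminal prosecution (5 June 2001 to 5 January 2002), pushing the deadline to 8 March 2002.
Nothing else in the chronology tolls or restarts the period.

8 March 2002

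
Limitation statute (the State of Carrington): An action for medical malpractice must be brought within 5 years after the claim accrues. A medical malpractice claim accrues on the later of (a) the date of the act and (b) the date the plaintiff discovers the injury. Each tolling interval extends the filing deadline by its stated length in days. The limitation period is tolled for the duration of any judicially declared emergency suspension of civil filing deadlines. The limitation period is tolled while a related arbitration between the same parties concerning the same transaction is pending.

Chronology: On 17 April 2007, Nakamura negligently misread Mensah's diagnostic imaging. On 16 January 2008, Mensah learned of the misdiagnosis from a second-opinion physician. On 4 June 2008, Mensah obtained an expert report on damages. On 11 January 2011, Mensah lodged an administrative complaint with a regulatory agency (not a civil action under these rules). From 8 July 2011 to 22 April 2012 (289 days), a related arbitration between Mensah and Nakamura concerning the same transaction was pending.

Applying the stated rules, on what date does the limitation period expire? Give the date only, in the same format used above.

The claim accrued on 16 January 2008 — the later of the 17 April 2007 act and the 16 January 2008 discovery.
5 years from 16 January 2008 is 16 January 2013.
The period was tolled for 289 days by the pending related arbitration (8 July 2011 to 22 April 2012), pushing the deadline to 1 November 2013.
The other events in the timeline have no effect on the limitation period under the stated rules.

1 November 2013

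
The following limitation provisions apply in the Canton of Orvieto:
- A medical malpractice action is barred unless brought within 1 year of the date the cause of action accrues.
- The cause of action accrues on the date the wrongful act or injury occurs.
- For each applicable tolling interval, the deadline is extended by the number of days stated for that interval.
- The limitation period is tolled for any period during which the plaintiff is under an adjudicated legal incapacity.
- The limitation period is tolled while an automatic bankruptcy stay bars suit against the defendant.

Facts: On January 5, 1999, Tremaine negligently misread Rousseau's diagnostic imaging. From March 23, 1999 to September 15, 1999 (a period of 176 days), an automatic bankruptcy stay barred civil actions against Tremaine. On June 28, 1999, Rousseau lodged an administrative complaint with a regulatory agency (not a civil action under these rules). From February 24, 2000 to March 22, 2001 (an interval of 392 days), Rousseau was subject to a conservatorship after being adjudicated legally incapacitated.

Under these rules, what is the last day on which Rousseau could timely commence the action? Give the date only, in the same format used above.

The cause of action accrued on January 5, 1999, the date of the act.
1 year from January 5, 1999 is January 5, 2000.
Because the automatic bankruptcy stay ran from March 23, 1999 to September 15, 1999, the deadline is extended by 176 days to June 29, 2000.
The period was tolled for 392 days by the plaintiff's legal incapacity (February 24, 2000 to March 22, 2001), pushing the deadline to July 26, 2001.
None of the other events listed affects the running of the period under the stated rules.

July 26, 2001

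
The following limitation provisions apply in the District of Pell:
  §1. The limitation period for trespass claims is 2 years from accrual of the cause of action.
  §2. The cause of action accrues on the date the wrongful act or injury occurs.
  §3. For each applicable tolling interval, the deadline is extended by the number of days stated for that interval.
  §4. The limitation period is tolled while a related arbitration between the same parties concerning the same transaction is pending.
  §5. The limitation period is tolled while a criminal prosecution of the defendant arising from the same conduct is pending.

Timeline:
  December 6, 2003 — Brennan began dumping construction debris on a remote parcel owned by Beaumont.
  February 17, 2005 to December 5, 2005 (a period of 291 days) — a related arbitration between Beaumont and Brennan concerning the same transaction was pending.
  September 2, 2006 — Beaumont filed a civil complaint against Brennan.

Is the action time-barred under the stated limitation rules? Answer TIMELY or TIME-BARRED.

The limitation period began to run on December 6, 2003.
2 years from December 6, 2003 is December 6, 2005.
Because the pending related arbitration ran from February 17, 2005 to December 5, 2005, the deadline is extended by 291 days to September 23, 2006.
Beaumont filed on September 2, 2006, before the September 23, 2006 deadline, so the action is timely.

TIMELY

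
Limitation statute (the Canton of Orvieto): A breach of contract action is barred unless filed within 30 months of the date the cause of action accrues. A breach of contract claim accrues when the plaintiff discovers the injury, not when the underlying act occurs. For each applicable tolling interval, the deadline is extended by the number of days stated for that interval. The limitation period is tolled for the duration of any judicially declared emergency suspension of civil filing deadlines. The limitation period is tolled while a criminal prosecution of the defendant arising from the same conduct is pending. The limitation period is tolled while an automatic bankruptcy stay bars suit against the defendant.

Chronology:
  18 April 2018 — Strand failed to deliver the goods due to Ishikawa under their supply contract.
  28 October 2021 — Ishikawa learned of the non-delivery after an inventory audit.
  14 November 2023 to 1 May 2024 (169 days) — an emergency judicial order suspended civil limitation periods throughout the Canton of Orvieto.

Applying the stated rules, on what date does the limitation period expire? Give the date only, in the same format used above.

14 October 2024

Under the discovery rule, the claim accrued on 28 October 2021, when Ishikawa discovered the injury — not on the 18 April 2018 date of the underlying act.
The untolled deadline — 30 months after 28 October 2021 — is 28 April 2024.
The emergency suspension of filing deadlines from 14 November 2023 to 1 May 2024 tolled the period for 169 days, extending the deadline to 14 October 2024.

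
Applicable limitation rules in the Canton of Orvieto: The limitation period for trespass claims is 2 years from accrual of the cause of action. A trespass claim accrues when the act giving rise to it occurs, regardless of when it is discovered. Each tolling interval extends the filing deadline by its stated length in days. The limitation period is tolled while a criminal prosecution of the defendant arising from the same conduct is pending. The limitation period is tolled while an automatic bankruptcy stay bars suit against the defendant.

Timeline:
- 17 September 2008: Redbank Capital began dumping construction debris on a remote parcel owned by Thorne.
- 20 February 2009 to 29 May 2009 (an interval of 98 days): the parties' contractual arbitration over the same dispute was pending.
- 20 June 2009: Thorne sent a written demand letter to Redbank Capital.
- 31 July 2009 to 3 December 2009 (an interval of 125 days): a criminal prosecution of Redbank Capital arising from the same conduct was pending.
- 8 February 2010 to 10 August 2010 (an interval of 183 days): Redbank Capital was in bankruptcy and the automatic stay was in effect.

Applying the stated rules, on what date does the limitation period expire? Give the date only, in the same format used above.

22 July 2011

The claim accrued on 17 September 2008, when the wrongful act occurred.
2 years from 17 September 2008 is 17 September 2010.
The pending criminal prosecution from 31 July 2009 to 3 December 2009 tolled the period for 125 days, extending the deadline to 20 January 2011.
The automatic bankruptcy stay from 8 February 2010 to 10 August 2010 tolled the period for 183 days, extending the deadline to 22 July 2011.
No stated provision tolls the period for a pending arbitration, so the interval from 20 February 2009 to 29 May 2009 has no effect on the deadline.
None of the other events listed affects the running of the period under the stated rules.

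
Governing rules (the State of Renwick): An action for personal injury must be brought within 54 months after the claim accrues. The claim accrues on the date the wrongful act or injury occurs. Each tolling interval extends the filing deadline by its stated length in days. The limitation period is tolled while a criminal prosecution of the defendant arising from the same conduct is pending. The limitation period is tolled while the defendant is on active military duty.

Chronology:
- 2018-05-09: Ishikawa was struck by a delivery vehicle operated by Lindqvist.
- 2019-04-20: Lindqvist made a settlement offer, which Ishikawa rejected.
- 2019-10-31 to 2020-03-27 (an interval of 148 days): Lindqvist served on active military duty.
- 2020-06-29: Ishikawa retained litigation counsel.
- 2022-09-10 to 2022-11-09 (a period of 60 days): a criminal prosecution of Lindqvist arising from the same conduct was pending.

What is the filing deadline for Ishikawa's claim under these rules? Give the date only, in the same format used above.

The claim accrued on 2018-05-09, when the wrongful act occurred.
Adding the 54 months base period to 2018-05-09 gives a deadline of 2022-11-09, before any tolling.
The defendant's active military service from 2019-10-31 to 2020-03-27 tolled the period for 148 days, extending the deadline to 2023-04-06.
The pending criminal prosecution from 2022-09-10 to 2022-11-09 tolled the period for 60 days, extending the deadline to 2023-06-05.
Nothing else in the chronology tolls or restarts the period.

2023-06-05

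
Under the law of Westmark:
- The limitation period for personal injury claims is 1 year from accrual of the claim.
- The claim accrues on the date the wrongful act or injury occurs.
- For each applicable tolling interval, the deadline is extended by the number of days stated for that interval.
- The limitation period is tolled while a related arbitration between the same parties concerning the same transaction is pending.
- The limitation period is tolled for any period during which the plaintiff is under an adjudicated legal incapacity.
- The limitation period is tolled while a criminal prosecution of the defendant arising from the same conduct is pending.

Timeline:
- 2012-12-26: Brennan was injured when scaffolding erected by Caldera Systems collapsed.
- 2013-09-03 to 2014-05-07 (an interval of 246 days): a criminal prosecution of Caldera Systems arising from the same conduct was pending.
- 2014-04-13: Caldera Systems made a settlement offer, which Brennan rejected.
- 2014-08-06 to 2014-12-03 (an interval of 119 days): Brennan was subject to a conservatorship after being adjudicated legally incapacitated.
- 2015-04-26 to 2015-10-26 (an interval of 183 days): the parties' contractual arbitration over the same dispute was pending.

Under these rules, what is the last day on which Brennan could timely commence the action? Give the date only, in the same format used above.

The claim accrued on 2012-12-26, when the wrongful act occurred.
The untolled deadline — 1 year after 2012-12-26 — is 2013-12-26.
The period was tolled for 246 days by the pending criminal prosecution (2013-09-03 to 2014-05-07), pushing the deadline to 2014-08-29.
The period was tolled for 119 days by the plaintiff's legal incapacity (2014-08-06 to 2014-12-03), pushing the deadline to 2014-12-26.
By the time the pending related arbitration began on 2015-04-26, the limitation period had already expired on 2014-12-26; that interval cannot revive it.
None of the other events listed affects the running of the period under the stated rules.

2014-12-26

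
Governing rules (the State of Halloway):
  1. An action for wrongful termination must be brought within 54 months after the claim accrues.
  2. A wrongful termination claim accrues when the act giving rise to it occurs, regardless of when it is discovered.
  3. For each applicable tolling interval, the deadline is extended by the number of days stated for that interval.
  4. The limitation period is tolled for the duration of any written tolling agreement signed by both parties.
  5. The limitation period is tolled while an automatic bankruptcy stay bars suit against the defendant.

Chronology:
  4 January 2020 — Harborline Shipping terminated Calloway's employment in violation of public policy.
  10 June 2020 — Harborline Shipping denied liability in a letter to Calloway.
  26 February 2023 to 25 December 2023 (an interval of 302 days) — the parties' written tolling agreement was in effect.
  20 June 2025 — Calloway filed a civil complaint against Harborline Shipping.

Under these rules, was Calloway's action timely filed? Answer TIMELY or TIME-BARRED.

The limitation period began to run on 4 January 2020.
54 months from 4 January 2020 is 4 July 2024.
The period was tolled for 302 days by the written tolling agreement (26 February 2023 to 25 December 2023), pushing the deadline to 2 May 2025.
The other events in the timeline have no effect on the limitation period under the stated rules.
Filing on 20 June 2025 missed the 2 May 2025 deadline — the action is time-barred.

TIME-BARRED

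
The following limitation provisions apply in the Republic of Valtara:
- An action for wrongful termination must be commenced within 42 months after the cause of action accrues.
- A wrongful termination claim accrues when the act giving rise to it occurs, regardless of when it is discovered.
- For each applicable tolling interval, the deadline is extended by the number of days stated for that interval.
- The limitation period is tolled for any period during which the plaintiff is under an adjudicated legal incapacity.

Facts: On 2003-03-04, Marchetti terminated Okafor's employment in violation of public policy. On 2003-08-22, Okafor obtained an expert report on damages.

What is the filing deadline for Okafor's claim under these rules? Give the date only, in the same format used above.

2006-09-04

The limitation period began to run on 2003-03-04.
42 months from 2003-03-04 is 2006-09-04.
None of the other events listed affects the running of the period under the stated rules.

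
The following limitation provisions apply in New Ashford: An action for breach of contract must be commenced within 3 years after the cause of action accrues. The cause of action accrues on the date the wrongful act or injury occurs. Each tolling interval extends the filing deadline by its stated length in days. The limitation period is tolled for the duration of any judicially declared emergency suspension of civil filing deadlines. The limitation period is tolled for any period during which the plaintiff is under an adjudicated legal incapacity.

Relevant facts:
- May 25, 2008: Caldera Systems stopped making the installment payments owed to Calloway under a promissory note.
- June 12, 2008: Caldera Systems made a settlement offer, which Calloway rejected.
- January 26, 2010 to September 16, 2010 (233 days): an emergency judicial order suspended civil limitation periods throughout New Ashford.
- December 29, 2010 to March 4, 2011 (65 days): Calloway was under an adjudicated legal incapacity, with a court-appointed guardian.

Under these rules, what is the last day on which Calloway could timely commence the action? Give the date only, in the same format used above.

The limitation period began to run on May 25, 2008.
3 years from May 25, 2008 is May 25, 2011.
Because the emergency suspension of filing deadlines ran from January 26, 2010 to September 16, 2010, the deadline is extended by 233 days to January 13, 2012.
The period was tolled for 65 days by the plaintiff's legal incapacity (December 29, 2010 to March 4, 2011), pushing the deadline to March 18, 2012.
Nothing else in the chronology tolls or restarts the period.

March 18, 2012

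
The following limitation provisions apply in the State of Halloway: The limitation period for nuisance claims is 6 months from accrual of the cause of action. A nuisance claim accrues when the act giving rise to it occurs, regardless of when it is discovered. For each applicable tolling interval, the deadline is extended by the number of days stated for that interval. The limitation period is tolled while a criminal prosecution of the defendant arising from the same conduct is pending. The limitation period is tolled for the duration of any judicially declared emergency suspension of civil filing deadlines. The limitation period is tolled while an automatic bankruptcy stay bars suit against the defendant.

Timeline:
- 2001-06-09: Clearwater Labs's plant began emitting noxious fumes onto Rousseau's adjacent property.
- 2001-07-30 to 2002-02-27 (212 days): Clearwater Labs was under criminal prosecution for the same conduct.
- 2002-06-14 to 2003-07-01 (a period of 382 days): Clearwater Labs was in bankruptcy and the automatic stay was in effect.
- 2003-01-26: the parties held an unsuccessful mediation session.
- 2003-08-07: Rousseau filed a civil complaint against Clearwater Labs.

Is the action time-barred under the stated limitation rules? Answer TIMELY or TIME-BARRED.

The limitation period began to run on 2001-06-09.
Adding the 6 months base period to 2001-06-09 gives a deadline of 2001-12-09, before any tolling.
The period was tolled for 212 days by the pending criminal prosecution (2001-07-30 to 2002-02-27), pushing the deadline to 2002-07-09.
Because the automatic bankruptcy stay ran from 2002-06-14 to 2003-07-01, the deadline is extended by 382 days to 2003-07-26.
The other events in the timeline have no effect on the limitation period under the stated rules.
Filing on 2003-08-07 missed the 2003-07-26 deadline — the action is time-barred.

TIME-BARRED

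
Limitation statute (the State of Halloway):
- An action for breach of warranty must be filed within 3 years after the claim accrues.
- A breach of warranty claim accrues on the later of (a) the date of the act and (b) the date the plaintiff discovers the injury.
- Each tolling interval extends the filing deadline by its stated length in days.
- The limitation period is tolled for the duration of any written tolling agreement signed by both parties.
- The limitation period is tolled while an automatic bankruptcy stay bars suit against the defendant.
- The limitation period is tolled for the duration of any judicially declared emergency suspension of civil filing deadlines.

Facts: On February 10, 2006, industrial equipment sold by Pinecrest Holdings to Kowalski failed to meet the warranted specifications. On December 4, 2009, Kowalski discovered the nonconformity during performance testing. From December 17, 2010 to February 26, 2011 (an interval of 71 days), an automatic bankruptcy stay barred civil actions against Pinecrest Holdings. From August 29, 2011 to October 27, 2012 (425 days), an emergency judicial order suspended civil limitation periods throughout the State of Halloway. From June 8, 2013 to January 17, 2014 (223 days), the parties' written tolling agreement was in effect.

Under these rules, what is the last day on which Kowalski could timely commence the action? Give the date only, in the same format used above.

The claim accrued on December 4, 2009 — the later of the February 10, 2006 act and the December 4, 2009 discovery.
Adding the 3 years base period to December 4, 2009 gives a deadline of December 4, 2012, before any tolling.
The automatic bankruptcy stay from December 17, 2010 to February 26, 2011 tolled the period for 71 days, extending the deadline to February 13, 2013.
The period was tolled for 425 days by the emergency suspension of filing deadlines (August 29, 2011 to October 27, 2012), pushing the deadline to April 14, 2014.
The period was tolled for 223 days by the written tolling agreement (June 8, 2013 to January 17, 2014), pushing the deadline to November 23, 2014.

November 23, 2014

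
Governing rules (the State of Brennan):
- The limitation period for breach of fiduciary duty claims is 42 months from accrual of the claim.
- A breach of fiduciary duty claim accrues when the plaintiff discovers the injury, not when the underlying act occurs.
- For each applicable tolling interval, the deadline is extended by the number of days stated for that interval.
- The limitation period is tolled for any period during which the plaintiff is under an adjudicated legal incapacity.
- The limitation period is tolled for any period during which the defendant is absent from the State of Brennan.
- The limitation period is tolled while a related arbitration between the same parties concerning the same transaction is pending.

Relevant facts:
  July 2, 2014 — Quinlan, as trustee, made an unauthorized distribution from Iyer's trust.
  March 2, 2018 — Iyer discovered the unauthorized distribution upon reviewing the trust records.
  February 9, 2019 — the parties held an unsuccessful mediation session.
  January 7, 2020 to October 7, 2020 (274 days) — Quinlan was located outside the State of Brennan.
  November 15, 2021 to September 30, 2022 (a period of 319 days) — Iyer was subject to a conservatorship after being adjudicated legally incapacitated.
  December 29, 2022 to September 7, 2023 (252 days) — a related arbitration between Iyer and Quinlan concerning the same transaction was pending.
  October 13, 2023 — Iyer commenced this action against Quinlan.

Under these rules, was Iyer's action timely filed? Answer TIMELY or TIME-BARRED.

The claim did not accrue until Iyer discovered the injury on March 2, 2018; the July 2, 2014 act date does not start the clock under the stated rule.
Adding the 42 months base period to March 2, 2018 gives a deadline of September 2, 2021, before any tolling.
The defendant's absence from the jurisdiction from January 7, 2020 to October 7, 2020 tolled the period for 274 days, extending the deadline to June 3, 2022.
The period was tolled for 319 days by the plaintiff's legal incapacity (November 15, 2021 to September 30, 2022), pushing the deadline to April 18, 2023.
The period was tolled for 252 days by the pending related arbitration (December 29, 2022 to September 7, 2023), pushing the deadline to December 26, 2023.
The other events in the timeline have no effect on the limitation period under the stated rules.
Iyer filed on October 13, 2023, before the December 26, 2023 deadline, so the action is timely.

TIMELY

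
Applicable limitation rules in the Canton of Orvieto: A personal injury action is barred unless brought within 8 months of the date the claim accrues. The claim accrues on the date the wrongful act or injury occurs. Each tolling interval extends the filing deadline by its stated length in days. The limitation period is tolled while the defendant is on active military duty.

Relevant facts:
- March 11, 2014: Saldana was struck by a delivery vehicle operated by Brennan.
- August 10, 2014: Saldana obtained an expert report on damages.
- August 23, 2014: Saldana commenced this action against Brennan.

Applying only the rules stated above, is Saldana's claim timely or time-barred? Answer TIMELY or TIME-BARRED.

TIMELY

The claim accrued on March 11, 2014, when the wrongful act occurred.
8 months from March 11, 2014 is November 11, 2014.
Nothing else in the chronology tolls or restarts the period.
Filing on August 23, 2014 beat the November 11, 2014 deadline — the action is timely.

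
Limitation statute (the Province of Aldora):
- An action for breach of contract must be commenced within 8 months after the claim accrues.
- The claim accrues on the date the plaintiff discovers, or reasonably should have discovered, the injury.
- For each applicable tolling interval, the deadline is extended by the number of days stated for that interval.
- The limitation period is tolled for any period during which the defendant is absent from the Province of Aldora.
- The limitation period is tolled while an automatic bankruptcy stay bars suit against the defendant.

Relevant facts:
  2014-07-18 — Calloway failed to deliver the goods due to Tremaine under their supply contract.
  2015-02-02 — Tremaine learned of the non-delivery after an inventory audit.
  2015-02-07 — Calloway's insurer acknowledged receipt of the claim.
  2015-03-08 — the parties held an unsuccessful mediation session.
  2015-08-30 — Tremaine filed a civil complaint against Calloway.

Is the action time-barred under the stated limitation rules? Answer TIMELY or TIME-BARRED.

Under the discovery rule, the claim accrued on 2015-02-02, when Tremaine discovered the injury — not on the 2014-07-18 date of the underlying act.
The untolled deadline — 8 months after 2015-02-02 — is 2015-10-02.
Nothing else in the chronology tolls or restarts the period.
Tremaine filed on 2015-08-30, before the 2015-10-02 deadline, so the action is timely.

TIMELY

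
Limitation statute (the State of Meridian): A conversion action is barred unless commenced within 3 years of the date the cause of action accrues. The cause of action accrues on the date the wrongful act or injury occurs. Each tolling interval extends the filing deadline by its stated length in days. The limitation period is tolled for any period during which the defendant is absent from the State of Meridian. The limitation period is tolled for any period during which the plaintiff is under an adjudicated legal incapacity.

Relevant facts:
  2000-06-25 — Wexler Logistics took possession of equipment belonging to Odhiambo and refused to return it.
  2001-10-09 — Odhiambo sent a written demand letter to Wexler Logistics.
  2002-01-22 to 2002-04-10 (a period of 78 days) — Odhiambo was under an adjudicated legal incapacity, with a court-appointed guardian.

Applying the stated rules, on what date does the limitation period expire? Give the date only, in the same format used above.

2003-09-11

The claim accrued on 2000-06-25, when the wrongful act occurred.
The untolled deadline — 3 years after 2000-06-25 — is 2003-06-25.
Because the plaintiff's legal incapacity ran from 2002-01-22 to 2002-04-10, the deadline is extended by 78 days to 2003-09-11.
Nothing else in the chronology tolls or restarts the period.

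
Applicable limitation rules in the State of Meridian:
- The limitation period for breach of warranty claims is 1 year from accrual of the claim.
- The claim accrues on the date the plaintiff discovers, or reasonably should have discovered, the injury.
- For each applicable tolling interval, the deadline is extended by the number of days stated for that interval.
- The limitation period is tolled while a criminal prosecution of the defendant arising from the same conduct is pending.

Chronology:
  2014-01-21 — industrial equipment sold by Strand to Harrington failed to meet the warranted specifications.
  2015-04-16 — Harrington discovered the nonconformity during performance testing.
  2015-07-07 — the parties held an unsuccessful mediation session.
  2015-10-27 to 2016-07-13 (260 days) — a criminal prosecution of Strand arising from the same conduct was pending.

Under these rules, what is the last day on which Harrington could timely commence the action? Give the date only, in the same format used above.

2017-01-01

The claim did not accrue until Harrington discovered the injury on 2015-04-16; the 2014-01-21 act date does not start the clock under the stated rule.
Adding the 1 year base period to 2015-04-16 gives a deadline of 2016-04-16, before any tolling.
The pending criminal prosecution from 2015-10-27 to 2016-07-13 tolled the period for 260 days, extending the deadline to 2017-01-01.
Nothing else in the chronology tolls or restarts the period.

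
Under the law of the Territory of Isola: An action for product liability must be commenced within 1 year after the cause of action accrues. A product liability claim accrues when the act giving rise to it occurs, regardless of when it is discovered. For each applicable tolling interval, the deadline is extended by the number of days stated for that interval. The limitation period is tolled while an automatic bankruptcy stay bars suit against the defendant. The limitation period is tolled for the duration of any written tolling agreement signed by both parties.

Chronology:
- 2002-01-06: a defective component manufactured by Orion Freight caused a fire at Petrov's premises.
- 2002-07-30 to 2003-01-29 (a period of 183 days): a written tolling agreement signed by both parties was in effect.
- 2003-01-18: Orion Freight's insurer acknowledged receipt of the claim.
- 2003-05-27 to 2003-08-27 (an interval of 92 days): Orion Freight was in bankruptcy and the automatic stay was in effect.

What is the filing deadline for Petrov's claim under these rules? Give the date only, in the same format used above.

2003-10-08

The limitation period began to run on 2002-01-06.
Adding the 1 year base period to 2002-01-06 gives a deadline of 2003-01-06, before any tolling.
Because the written tolling agreement ran from 2002-07-30 to 2003-01-29, the deadline is extended by 183 days to 2003-07-08.
Because the automatic bankruptcy stay ran from 2003-05-27 to 2003-08-27, the deadline is extended by 92 days to 2003-10-08.
Nothing else in the chronology tolls or restarts the period.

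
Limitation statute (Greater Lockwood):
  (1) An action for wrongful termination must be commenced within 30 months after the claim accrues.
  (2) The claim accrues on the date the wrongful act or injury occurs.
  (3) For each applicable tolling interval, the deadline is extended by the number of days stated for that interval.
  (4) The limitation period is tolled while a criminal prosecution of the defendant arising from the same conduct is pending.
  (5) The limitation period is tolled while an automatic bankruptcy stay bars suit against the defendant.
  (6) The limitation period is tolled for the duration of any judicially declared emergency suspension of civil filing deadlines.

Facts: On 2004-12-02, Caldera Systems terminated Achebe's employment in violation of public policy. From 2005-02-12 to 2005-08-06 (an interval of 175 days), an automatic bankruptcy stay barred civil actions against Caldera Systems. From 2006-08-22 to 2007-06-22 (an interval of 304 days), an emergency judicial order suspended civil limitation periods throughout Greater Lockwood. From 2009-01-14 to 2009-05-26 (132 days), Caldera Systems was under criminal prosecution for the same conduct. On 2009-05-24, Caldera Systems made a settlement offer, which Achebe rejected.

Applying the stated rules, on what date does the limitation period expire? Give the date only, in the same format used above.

2008-09-23

The limitation period began to run on 2004-12-02.
30 months from 2004-12-02 is 2007-06-02.
The automatic bankruptcy stay from 2005-02-12 to 2005-08-06 tolled the period for 175 days, extending the deadline to 2007-11-24.
Because the emergency suspension of filing deadlines ran from 2006-08-22 to 2007-06-22, the deadline is extended by 304 days to 2008-09-23.
The pending criminal prosecution starting 2009-01-14 came too late — the period had run on 2008-09-23 — and so does not extend the deadline.
Nothing else in the chronology tolls or restarts the period.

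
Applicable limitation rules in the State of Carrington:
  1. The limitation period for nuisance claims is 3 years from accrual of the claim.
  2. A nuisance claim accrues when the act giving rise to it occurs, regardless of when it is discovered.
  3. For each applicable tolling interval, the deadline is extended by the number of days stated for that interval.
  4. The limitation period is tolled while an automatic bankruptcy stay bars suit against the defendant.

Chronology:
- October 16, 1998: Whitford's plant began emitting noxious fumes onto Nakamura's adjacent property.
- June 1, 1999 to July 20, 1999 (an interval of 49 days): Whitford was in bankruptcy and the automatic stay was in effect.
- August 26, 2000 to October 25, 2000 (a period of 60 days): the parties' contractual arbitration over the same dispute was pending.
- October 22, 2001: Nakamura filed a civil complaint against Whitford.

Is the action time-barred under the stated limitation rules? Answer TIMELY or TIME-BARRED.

TIMELY

The claim accrued on October 16, 1998, when the wrongful act occurred.
The untolled deadline — 3 years after October 16, 1998 — is October 16, 2001.
The automatic bankruptcy stay from June 1, 1999 to July 20, 1999 tolled the period for 49 days, extending the deadline to December 4, 2001.
Although a pending arbitration ran from August 26, 2000 to October 25, 2000, the stated rules do not make that a tolling event, so it is disregarded.
Filing on October 22, 2001 beat the December 4, 2001 deadline — the action is timely.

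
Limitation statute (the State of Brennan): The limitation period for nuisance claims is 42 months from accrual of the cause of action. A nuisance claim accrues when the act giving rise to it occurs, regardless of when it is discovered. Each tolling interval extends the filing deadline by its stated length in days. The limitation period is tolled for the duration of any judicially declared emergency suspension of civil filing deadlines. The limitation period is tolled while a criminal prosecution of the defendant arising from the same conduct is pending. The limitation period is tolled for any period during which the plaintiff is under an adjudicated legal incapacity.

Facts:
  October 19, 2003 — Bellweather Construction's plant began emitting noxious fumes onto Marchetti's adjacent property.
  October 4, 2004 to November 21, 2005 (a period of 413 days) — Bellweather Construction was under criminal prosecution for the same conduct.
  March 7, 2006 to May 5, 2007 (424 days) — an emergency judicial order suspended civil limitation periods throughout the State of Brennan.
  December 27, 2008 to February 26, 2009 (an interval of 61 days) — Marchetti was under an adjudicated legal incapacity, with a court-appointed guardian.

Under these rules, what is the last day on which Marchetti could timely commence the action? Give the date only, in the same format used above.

October 3, 2009

The claim accrued on October 19, 2003, when the wrongful act occurred.
Adding the 42 months base period to October 19, 2003 gives a deadline of April 19, 2007, before any tolling.
The pending criminal prosecution from October 4, 2004 to November 21, 2005 tolled the period for 413 days, extending the deadline to June 5, 2008.
The period was tolled for 424 days by the emergency suspension of filing deadlines (March 7, 2006 to May 5, 2007), pushing the deadline to August 3, 2009.
Because the plaintiff's legal incapacity ran from December 27, 2008 to February 26, 2009, the deadline is extended by 61 days to October 3, 2009.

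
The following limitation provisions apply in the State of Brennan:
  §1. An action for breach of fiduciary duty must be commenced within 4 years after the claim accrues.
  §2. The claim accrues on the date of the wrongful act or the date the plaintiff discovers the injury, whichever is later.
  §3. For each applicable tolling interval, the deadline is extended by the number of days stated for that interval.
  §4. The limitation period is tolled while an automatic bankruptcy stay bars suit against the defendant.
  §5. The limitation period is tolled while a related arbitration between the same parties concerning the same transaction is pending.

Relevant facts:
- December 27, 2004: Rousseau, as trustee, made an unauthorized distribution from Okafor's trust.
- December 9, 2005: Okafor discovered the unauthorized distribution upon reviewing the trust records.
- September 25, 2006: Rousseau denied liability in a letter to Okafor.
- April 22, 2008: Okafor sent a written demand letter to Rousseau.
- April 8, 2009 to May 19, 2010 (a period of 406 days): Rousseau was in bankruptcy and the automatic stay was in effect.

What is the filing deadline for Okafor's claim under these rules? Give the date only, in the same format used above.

January 19, 2011

Because discovery on December 9, 2005 post-dates the December 27, 2004 act, accrual under the later-of rule falls on December 9, 2005.
The untolled deadline — 4 years after December 9, 2005 — is December 9, 2009.
The period was tolled for 406 days by the automatic bankruptcy stay (April 8, 2009 to May 19, 2010), pushing the deadline to January 19, 2011.
The other events in the timeline have no effect on the limitation period under the stated rules.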